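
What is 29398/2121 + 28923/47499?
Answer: 485907095/33581793 ≈ 14.469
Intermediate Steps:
29398/2121 + 28923/47499 = 29398*(1/2121) + 28923*(1/47499) = 29398/2121 + 9641/15833 = 485907095/33581793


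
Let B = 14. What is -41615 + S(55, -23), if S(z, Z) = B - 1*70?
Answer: -41671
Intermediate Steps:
S(z, Z) = -56 (S(z, Z) = 14 - 1*70 = 14 - 70 = -56)
-41615 + S(55, -23) = -41615 - 56 = -41671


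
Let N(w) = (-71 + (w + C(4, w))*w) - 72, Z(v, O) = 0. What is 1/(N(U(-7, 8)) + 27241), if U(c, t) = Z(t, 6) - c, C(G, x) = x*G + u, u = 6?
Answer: 1/27385 ≈ 3.6516e-5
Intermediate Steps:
C(G, x) = 6 + G*x (C(G, x) = x*G + 6 = G*x + 6 = 6 + G*x)
U(c, t) = -c (U(c, t) = 0 - c = -c)
N(w) = -143 + w*(6 + 5*w) (N(w) = (-71 + (w + (6 + 4*w))*w) - 72 = (-71 + (6 + 5*w)*w) - 72 = (-71 + w*(6 + 5*w)) - 72 = -143 + w*(6 + 5*w))
1/(N(U(-7, 8)) + 27241) = 1/((-143 + 5*(-1*(-7))² + 6*(-1*(-7))) + 27241) = 1/((-143 + 5*7² + 6*7) + 27241) = 1/((-143 + 5*49 + 42) + 27241) = 1/((-143 + 245 + 42) + 27241) = 1/(144 + 27241) = 1/27385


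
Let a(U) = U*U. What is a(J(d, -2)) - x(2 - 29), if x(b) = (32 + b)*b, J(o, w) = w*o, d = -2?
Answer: 151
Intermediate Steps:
J(o, w) = o*w
a(U) = U²
x(b) = b*(32 + b)
a(J(d, -2)) - x(2 - 29) = (-2*(-2))² - (2 - 29)*(32 + (2 - 29)) = 4² - (-27)*(32 - 27) = 16 - (-27)*5 = 16 - 1*(-135) = 16 + 135 = 151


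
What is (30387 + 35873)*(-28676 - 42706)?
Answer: -4729771320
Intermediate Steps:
(30387 + 35873)*(-28676 - 42706) = 66260*(-71382) = -4729771320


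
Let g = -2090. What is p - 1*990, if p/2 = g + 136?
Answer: -4898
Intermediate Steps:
p = -3908 (p = 2*(-2090 + 136) = 2*(-1954) = -3908)
p - 1*990 = -3908 - 1*990 = -3908 - 990 = -4898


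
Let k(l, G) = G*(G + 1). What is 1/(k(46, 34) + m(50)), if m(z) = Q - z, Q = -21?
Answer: 1/1119 ≈ 0.00089366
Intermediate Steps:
m(z) = -21 - z
k(l, G) = G*(1 + G)
1/(k(46, 34) + m(50)) = 1/(34*(1 + 34) + (-21 - 1*50)) = 1/(34*35 + (-21 - 50)) = 1/(1190 - 71) = 1/1119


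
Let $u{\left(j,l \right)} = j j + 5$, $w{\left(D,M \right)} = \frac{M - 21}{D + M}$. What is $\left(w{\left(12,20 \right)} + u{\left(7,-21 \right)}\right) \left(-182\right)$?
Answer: $- \frac{157157}{16} \approx -9822.3$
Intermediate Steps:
$w{\left(D,M \right)} = \frac{-21 + M}{D + M}$
$u{\left(j,l \right)} = 5 + j^{2}$ ($u{\left(j,l \right)} = j^{2} + 5 = 5 + j^{2}$)
$\left(w{\left(12,20 \right)} + u{\left(7,-21 \right)}\right) \left(-182\right) = \left(\frac{-21 + 20}{12 + 20} + \left(5 + 7^{2}\right)\right) \left(-182\right) = \left(\frac{1}{32} \left(-1\right) + \left(5 + 49\right)\right) \left(-182\right) = \left(\frac{1}{32} \left(-1\right) + 54\right) \left(-182\right) = \left(- \frac{1}{32} + 54\right) \left(-182\right) = \frac{1727}{32} \left(-182\right) = - \frac{157157}{16}$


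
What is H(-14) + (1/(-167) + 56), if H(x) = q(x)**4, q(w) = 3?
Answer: 22878/167 ≈ 136.99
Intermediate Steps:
H(x) = 81 (H(x) = 3**4 = 81)
H(-14) + (1/(-167) + 56) = 81 + (1/(-167) + 56) = 81 + (-1/167 + 56) = 81 + 9351/167 = 22878/167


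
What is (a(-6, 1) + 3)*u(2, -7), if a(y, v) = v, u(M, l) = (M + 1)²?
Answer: 36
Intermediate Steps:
u(M, l) = (1 + M)²
(a(-6, 1) + 3)*u(2, -7) = (1 + 3)*(1 + 2)² = 4*3² = 4*9 = 36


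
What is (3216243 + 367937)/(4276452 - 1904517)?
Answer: 716836/474387 ≈ 1.5111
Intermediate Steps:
(3216243 + 367937)/(4276452 - 1904517) = 3584180/2371935 = 3584180*(1/2371935) = 716836/474387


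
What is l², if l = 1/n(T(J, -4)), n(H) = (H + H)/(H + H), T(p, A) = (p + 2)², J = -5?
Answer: 1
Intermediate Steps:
T(p, A) = (2 + p)²
n(H) = 1 (n(H) = (2*H)/((2*H)) = (2*H)*(1/(2*H)) = 1)
l = 1 (l = 1/1 = 1)
l² = 1² = 1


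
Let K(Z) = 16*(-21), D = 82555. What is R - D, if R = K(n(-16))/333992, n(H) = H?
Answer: -3446588737/41749 ≈ -82555.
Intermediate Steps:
K(Z) = -336
R = -42/41749 (R = -336/333992 = -336*1/333992 = -42/41749 ≈ -0.0010060)
R - D = -42/41749 - 1*82555 = -42/41749 - 82555 = -3446588737/41749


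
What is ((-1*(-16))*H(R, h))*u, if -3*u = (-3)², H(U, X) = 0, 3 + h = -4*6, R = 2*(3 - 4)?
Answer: 0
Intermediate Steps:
R = -2 (R = 2*(-1) = -2)
h = -27 (h = -3 - 4*6 = -3 - 24 = -27)
u = -3 (u = -⅓*(-3)² = -⅓*9 = -3)
((-1*(-16))*H(R, h))*u = (-1*(-16)*0)*(-3) = (16*0)*(-3) = 0*(-3) = 0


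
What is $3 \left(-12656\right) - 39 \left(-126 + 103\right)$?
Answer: $-37071$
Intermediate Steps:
$3 \left(-12656\right) - 39 \left(-126 + 103\right) = -37968 - -897 = -37968 + 897 = -37071$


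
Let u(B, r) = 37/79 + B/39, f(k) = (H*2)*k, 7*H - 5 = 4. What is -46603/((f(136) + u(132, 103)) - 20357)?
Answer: 11552723/4958782 ≈ 2.3298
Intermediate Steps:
H = 9/7 (H = 5/7 + (⅐)*4 = 5/7 + 4/7 = 9/7 ≈ 1.2857)
f(k) = 18*k/7 (f(k) = ((9/7)*2)*k = 18*k/7)
u(B, r) = 37/79 + B/39 (u(B, r) = 37*(1/79) + B*(1/39) = 37/79 + B/39)
-46603/((f(136) + u(132, 103)) - 20357) = -46603/(((18/7)*136 + (37/79 + (1/39)*132)) - 20357) = -46603/((2448/7 + (37/79 + 44/13)) - 20357) = -46603/((2448/7 + 3957/1027) - 20357) = -46603/(2541795/7189 - 20357) = -46603/(-143804678/7189) = -46603*(-7189/143804678) = 11552723/4958782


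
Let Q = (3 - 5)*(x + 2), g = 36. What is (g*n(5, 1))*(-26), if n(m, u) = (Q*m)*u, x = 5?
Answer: 65520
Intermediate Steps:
Q = -14 (Q = (3 - 5)*(5 + 2) = -2*7 = -14)
n(m, u) = -14*m*u (n(m, u) = (-14*m)*u = -14*m*u)
(g*n(5, 1))*(-26) = (36*(-14*5*1))*(-26) = (36*(-70))*(-26) = -2520*(-26) = 65520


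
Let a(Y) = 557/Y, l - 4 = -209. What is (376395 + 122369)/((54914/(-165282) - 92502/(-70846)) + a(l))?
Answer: -299315952036306660/1046385409751 ≈ -2.8605e+5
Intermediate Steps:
l = -205 (l = 4 - 209 = -205)
(376395 + 122369)/((54914/(-165282) - 92502/(-70846)) + a(l)) = (376395 + 122369)/((54914/(-165282) - 92502/(-70846)) + 557/(-205)) = 498764/((54914*(-1/165282) - 92502*(-1/70846)) + 557*(-1/205)) = 498764/((-27457/82641 + 46251/35423) - 557/205) = 498764/(2849619580/2927392143 - 557/205) = 498764/(-1046385409751/600115389315) = 498764*(-600115389315/1046385409751) = -299315952036306660/1046385409751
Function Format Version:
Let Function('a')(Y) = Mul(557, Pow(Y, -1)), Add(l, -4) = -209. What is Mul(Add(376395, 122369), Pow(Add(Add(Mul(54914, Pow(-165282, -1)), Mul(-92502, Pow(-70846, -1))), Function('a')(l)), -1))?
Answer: Rational(-299315952036306660, 1046385409751) ≈ -2.8605e+5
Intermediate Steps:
l = -205 (l = Add(4, -209) = -205)
Mul(Add(376395, 122369), Pow(Add(Add(Mul(54914, Pow(-165282, -1)), Mul(-92502, Pow(-70846, -1))), Function('a')(l)), -1)) = Mul(Add(376395, 122369), Pow(Add(Add(Mul(54914, Pow(-165282, -1)), Mul(-92502, Pow(-70846, -1))), Mul(557, Pow(-205, -1))), -1)) = Mul(498764, Pow(Add(Add(Mul(54914, Rational(-1, 165282)), Mul(-92502, Rational(-1, 70846))), Mul(557, Rational(-1, 205))), -1)) = Mul(498764, Pow(Add(Add(Rational(-27457, 82641), Rational(46251, 35423)), Rational(-557, 205)), -1)) = Mul(498764, Pow(Add(Rational(2849619580, 2927392143), Rational(-557, 205)), -1)) = Mul(498764, Pow(Rational(-1046385409751, 600115389315), -1)) = Mul(498764, Rational(-600115389315, 1046385409751)) = Rational(-299315952036306660, 1046385409751)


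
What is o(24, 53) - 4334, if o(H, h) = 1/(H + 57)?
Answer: -351053/81 ≈ -4334.0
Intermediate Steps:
o(H, h) = 1/(57 + H)
o(24, 53) - 4334 = 1/(57 + 24) - 4334 = 1/81 - 4334 = -351053/81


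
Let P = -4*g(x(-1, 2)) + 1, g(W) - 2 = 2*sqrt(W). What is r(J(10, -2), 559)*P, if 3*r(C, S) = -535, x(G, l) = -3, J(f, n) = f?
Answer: 3745/3 + 4280*I*sqrt(3)/3 ≈ 1248.3 + 2471.1*I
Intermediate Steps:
g(W) = 2 + 2*sqrt(W)
r(C, S) = -535/3 (r(C, S) = (1/3)*(-535) = -535/3)
P = -7 - 8*I*sqrt(3) (P = -4*(2 + 2*sqrt(-3)) + 1 = -4*(2 + 2*(I*sqrt(3))) + 1 = -4*(2 + 2*I*sqrt(3)) + 1 = (-8 - 8*I*sqrt(3)) + 1 = -7 - 8*I*sqrt(3) ≈ -7.0 - 13.856*I)
r(J(10, -2), 559)*P = -535*(-7 - 8*I*sqrt(3))/3 = 3745/3 + 4280*I*sqrt(3)/3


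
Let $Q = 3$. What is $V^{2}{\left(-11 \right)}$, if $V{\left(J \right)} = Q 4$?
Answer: $144$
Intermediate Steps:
$V{\left(J \right)} = 12$ ($V{\left(J \right)} = 3 \cdot 4 = 12$)
$V^{2}{\left(-11 \right)} = 12^{2} = 144$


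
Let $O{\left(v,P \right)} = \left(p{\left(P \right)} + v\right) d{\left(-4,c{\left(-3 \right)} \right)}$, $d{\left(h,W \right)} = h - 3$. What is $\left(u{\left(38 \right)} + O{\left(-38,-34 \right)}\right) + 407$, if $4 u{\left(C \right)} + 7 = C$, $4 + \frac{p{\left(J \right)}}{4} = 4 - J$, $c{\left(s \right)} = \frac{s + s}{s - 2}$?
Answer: $- \frac{1085}{4} \approx -271.25$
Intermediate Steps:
$c{\left(s \right)} = \frac{2 s}{-2 + s}$
$p{\left(J \right)} = - 4 J$ ($p{\left(J \right)} = -16 + 4 \left(4 - J\right) = -16 - \left(-16 + 4 J\right) = - 4 J$)
$d{\left(h,W \right)} = -3 + h$ ($d{\left(h,W \right)} = h - 3 = -3 + h$)
$u{\left(C \right)} = - \frac{7}{4} + \frac{C}{4}$
$O{\left(v,P \right)} = - 7 v + 28 P$ ($O{\left(v,P \right)} = \left(- 4 P + v\right) \left(-3 - 4\right) = \left(v - 4 P\right) \left(-7\right) = - 7 v + 28 P$)
$\left(u{\left(38 \right)} + O{\left(-38,-34 \right)}\right) + 407 = \left(\left(- \frac{7}{4} + \frac{1}{4} \cdot 38\right) + \left(\left(-7\right) \left(-38\right) + 28 \left(-34\right)\right)\right) + 407 = \left(\left(- \frac{7}{4} + \frac{19}{2}\right) + \left(266 - 952\right)\right) + 407 = \left(\frac{31}{4} - 686\right) + 407 = - \frac{2713}{4} + 407 = - \frac{1085}{4}$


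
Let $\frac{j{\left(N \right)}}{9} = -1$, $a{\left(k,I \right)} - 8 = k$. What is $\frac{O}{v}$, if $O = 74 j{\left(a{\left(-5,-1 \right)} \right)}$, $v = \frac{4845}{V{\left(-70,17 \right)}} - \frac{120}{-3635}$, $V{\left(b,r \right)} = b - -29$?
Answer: $\frac{2205718}{391259} \approx 5.6375$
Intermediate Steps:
$V{\left(b,r \right)} = 29 + b$ ($V{\left(b,r \right)} = b + 29 = 29 + b$)
$a{\left(k,I \right)} = 8 + k$
$j{\left(N \right)} = -9$ ($j{\left(N \right)} = 9 \left(-1\right) = -9$)
$v = - \frac{3521331}{29807}$ ($v = \frac{4845}{29 - 70} - \frac{120}{-3635} = \frac{4845}{-41} - - \frac{24}{727} = 4845 \left(- \frac{1}{41}\right) + \frac{24}{727} = - \frac{4845}{41} + \frac{24}{727} = - \frac{3521331}{29807} \approx -118.14$)
$O = -666$ ($O = 74 \left(-9\right) = -666$)
$\frac{O}{v} = - \frac{666}{- \frac{3521331}{29807}} = \left(-666\right) \left(- \frac{29807}{3521331}\right) = \frac{2205718}{391259}$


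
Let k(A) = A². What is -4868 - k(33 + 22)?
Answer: -7893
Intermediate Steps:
-4868 - k(33 + 22) = -4868 - (33 + 22)² = -4868 - 1*55² = -4868 - 1*3025 = -4868 - 3025 = -7893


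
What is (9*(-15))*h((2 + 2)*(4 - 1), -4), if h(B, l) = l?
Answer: 540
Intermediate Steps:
(9*(-15))*h((2 + 2)*(4 - 1), -4) = (9*(-15))*(-4) = -135*(-4) = 540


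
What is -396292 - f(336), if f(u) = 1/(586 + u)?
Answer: -365381225/922 ≈ -3.9629e+5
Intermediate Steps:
-396292 - f(336) = -396292 - 1/(586 + 336) = -396292 - 1/922 = -365381225/922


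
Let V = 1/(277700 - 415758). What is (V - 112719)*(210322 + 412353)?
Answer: -9689918723065525/138058 ≈ -7.0187e+10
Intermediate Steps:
V = -1/138058 (V = 1/(-138058) = -1/138058 ≈ -7.2433e-6)
(V - 112719)*(210322 + 412353) = (-1/138058 - 112719)*(210322 + 412353) = -15561759703/138058*622675 = -9689918723065525/138058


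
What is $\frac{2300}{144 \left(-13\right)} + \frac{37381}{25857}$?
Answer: $\frac{7483}{34476} \approx 0.21705$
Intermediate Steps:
$\frac{2300}{144 \left(-13\right)} + \frac{37381}{25857} = \frac{2300}{-1872} + 37381 \cdot \frac{1}{25857} = 2300 \left(- \frac{1}{1872}\right) + \frac{37381}{25857} = - \frac{575}{468} + \frac{37381}{25857} = \frac{7483}{34476}$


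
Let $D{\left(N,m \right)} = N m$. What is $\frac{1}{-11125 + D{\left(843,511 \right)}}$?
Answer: $\frac{1}{419648} \approx 2.3829 \cdot 10^{-6}$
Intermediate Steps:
$\frac{1}{-11125 + D{\left(843,511 \right)}} = \frac{1}{-11125 + 843 \cdot 511} = \frac{1}{-11125 + 430773} = \frac{1}{419648}$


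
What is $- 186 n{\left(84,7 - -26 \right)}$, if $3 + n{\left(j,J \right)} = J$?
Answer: $-5580$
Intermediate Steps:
$n{\left(j,J \right)} = -3 + J$
$- 186 n{\left(84,7 - -26 \right)} = - 186 \left(-3 + \left(7 - -26\right)\right) = - 186 \left(-3 + \left(7 + 26\right)\right) = - 186 \left(-3 + 33\right) = \left(-186\right) 30 = -5580$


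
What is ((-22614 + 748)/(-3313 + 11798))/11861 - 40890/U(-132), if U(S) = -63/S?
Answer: -2081247303078/24292555 ≈ -85674.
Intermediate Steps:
((-22614 + 748)/(-3313 + 11798))/11861 - 40890/U(-132) = ((-22614 + 748)/(-3313 + 11798))/11861 - 40890/((-63/(-132))) = -21866/8485*(1/11861) - 40890/((-63*(-1/132))) = -21866*1/8485*(1/11861) - 40890/21/44 = -21866/8485*1/11861 - 40890*44/21 = -754/3470365 - 599720/7 = -2081247303078/24292555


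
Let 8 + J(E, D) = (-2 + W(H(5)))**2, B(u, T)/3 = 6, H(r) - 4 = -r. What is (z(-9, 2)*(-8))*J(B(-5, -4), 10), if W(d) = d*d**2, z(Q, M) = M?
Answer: -16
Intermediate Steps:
H(r) = 4 - r
B(u, T) = 18 (B(u, T) = 3*6 = 18)
W(d) = d**3
J(E, D) = 1 (J(E, D) = -8 + (-2 + (4 - 1*5)**3)**2 = -8 + (-2 + (4 - 5)**3)**2 = -8 + (-2 + (-1)**3)**2 = -8 + (-2 - 1)**2 = -8 + (-3)**2 = -8 + 9 = 1)
(z(-9, 2)*(-8))*J(B(-5, -4), 10) = (2*(-8))*1 = -16*1 = -16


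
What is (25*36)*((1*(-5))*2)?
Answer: -9000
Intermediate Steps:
(25*36)*((1*(-5))*2) = 900*(-5*2) = 900*(-10) = -9000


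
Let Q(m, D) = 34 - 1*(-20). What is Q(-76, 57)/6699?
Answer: 18/2233 ≈ 0.0080609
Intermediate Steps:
Q(m, D) = 54 (Q(m, D) = 34 + 20 = 54)
Q(-76, 57)/6699 = 54/6699 = 54*(1/6699) = 18/2233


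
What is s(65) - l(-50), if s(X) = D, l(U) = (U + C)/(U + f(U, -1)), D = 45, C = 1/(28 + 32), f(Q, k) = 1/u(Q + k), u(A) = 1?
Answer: 129301/2940 ≈ 43.980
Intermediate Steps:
f(Q, k) = 1 (f(Q, k) = 1/1 = 1)
C = 1/60 ≈ 0.016667
l(U) = (1/60 + U)/(1 + U) (l(U) = (U + 1/60)/(U + 1) = (1/60 + U)/(1 + U))
s(X) = 45
s(65) - l(-50) = 45 - (1/60 - 50)/(1 - 50) = 45 - (-2999)/((-49)*60) = 45 - (-1)*(-2999)/(49*60) = 45 - 1*2999/2940 = 45 - 2999/2940 = 129301/2940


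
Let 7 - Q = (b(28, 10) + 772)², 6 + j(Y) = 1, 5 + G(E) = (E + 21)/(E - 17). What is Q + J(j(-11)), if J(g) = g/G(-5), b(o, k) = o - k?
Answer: -39317804/63 ≈ -6.2409e+5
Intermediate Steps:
G(E) = -5 + (21 + E)/(-17 + E) (G(E) = -5 + (E + 21)/(E - 17) = -5 + (21 + E)/(-17 + E))
j(Y) = -5 (j(Y) = -6 + 1 = -5)
Q = -624093 (Q = 7 - ((28 - 1*10) + 772)² = 7 - ((28 - 10) + 772)² = 7 - (18 + 772)² = 7 - 1*790² = 7 - 1*624100 = 7 - 624100 = -624093)
J(g) = -11*g/63 (J(g) = g/((2*(53 - 2*(-5))/(-17 - 5))) = g/((2*(53 + 10)/(-22))) = g/((2*(-1/22)*63)) = g/(-63/11) = g*(-11/63) = -11*g/63)
Q + J(j(-11)) = -624093 - 11/63*(-5) = -624093 + 55/63 = -39317804/63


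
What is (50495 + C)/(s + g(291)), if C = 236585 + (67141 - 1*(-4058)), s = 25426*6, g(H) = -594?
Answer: 358279/151962 ≈ 2.3577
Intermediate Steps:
s = 152556
C = 307784 (C = 236585 + (67141 + 4058) = 236585 + 71199 = 307784)
(50495 + C)/(s + g(291)) = (50495 + 307784)/(152556 - 594) = 358279/151962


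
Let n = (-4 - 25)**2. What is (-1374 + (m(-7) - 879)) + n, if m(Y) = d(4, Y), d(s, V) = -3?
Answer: -1415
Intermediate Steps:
n = 841 (n = (-29)**2 = 841)
m(Y) = -3
(-1374 + (m(-7) - 879)) + n = (-1374 + (-3 - 879)) + 841 = (-1374 - 882) + 841 = -2256 + 841 = -1415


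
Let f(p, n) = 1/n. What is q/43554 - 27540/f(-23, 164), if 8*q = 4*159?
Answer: -131142836107/29036 ≈ -4.5166e+6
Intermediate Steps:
q = 159/2 (q = (4*159)/8 = (⅛)*636 = 159/2 ≈ 79.500)
q/43554 - 27540/f(-23, 164) = (159/2)/43554 - 27540/(1/164) = (159/2)*(1/43554) - 27540/1/164 = 53/29036 - 27540*164 = 53/29036 - 4516560 = -131142836107/29036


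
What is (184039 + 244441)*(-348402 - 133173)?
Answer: -206345256000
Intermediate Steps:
(184039 + 244441)*(-348402 - 133173) = 428480*(-481575) = -206345256000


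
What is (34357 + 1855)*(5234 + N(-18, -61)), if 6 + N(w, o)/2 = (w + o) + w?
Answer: 182073936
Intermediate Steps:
N(w, o) = -12 + 2*o + 4*w (N(w, o) = -12 + 2*((w + o) + w) = -12 + 2*((o + w) + w) = -12 + 2*(o + 2*w) = -12 + (2*o + 4*w) = -12 + 2*o + 4*w)
(34357 + 1855)*(5234 + N(-18, -61)) = (34357 + 1855)*(5234 + (-12 + 2*(-61) + 4*(-18))) = 36212*(5234 + (-12 - 122 - 72)) = 36212*(5234 - 206) = 36212*5028 = 182073936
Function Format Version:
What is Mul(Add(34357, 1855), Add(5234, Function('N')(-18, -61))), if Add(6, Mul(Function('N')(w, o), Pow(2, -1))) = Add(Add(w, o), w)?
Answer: 182073936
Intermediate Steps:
Function('N')(w, o) = Add(-12, Mul(2, o), Mul(4, w)) (Function('N')(w, o) = Add(-12, Mul(2, Add(Add(w, o), w))) = Add(-12, Mul(2, Add(Add(o, w), w))) = Add(-12, Mul(2, Add(o, Mul(2, w)))) = Add(-12, Add(Mul(2, o), Mul(4, w))) = Add(-12, Mul(2, o), Mul(4, w)))
Mul(Add(34357, 1855), Add(5234, Function('N')(-18, -61))) = Mul(Add(34357, 1855), Add(5234, Add(-12, Mul(2, -61), Mul(4, -18)))) = Mul(36212, Add(5234, Add(-12, -122, -72))) = Mul(36212, Add(5234, -206)) = Mul(36212, 5028) = 182073936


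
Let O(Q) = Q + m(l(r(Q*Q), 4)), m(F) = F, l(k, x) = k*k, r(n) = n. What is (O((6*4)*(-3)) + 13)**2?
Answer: 722200965197209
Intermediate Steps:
l(k, x) = k**2
O(Q) = Q + Q**4 (O(Q) = Q + (Q*Q)**2 = Q + (Q**2)**2 = Q + Q**4)
(O((6*4)*(-3)) + 13)**2 = (((6*4)*(-3) + ((6*4)*(-3))**4) + 13)**2 = ((24*(-3) + (24*(-3))**4) + 13)**2 = ((-72 + (-72)**4) + 13)**2 = ((-72 + 26873856) + 13)**2 = (26873784 + 13)**2 = 26873797**2 = 722200965197209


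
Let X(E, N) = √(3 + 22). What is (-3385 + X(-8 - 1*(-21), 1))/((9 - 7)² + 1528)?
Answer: -845/383 ≈ -2.2063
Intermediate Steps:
X(E, N) = 5 (X(E, N) = √25 = 5)
(-3385 + X(-8 - 1*(-21), 1))/((9 - 7)² + 1528) = (-3385 + 5)/((9 - 7)² + 1528) = -3380/(2² + 1528) = -3380/(4 + 1528) = -3380/1532 = -3380*1/1532 = -845/383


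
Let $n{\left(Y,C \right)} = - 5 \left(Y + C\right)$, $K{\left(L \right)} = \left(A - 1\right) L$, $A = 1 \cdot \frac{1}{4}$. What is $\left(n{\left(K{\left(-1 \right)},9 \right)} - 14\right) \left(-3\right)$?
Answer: $\frac{753}{4} \approx 188.25$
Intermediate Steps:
$A = \frac{1}{4}$ ($A = 1 \cdot \frac{1}{4} = \frac{1}{4} \approx 0.25$)
$K{\left(L \right)} = - \frac{3 L}{4}$ ($K{\left(L \right)} = \left(\frac{1}{4} - 1\right) L = - \frac{3 L}{4}$)
$n{\left(Y,C \right)} = - 5 C - 5 Y$ ($n{\left(Y,C \right)} = - 5 \left(C + Y\right) = - 5 C - 5 Y$)
$\left(n{\left(K{\left(-1 \right)},9 \right)} - 14\right) \left(-3\right) = \left(\left(\left(-5\right) 9 - 5 \left(\left(- \frac{3}{4}\right) \left(-1\right)\right)\right) - 14\right) \left(-3\right) = \left(\left(-45 - \frac{15}{4}\right) - 14\right) \left(-3\right) = \left(- \frac{195}{4} - 14\right) \left(-3\right) = \left(- \frac{251}{4}\right) \left(-3\right) = \frac{753}{4}$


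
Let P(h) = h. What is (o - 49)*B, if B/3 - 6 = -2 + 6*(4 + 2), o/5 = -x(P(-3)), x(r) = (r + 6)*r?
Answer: -480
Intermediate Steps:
x(r) = r*(6 + r) (x(r) = (6 + r)*r = r*(6 + r))
o = 45 (o = 5*(-(-3)*(6 - 3)) = 5*(-(-3)*3) = 5*(-1*(-9)) = 5*9 = 45)
B = 120 (B = 18 + 3*(-2 + 6*(4 + 2)) = 18 + 3*(-2 + 6*6) = 18 + 3*(-2 + 36) = 18 + 3*34 = 18 + 102 = 120)
(o - 49)*B = (45 - 49)*120 = -4*120 = -480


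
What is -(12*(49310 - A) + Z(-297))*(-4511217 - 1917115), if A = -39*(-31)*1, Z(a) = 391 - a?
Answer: 3714933062800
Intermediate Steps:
A = 1209 (A = 1209*1 = 1209)
-(12*(49310 - A) + Z(-297))*(-4511217 - 1917115) = -(12*(49310 - 1*1209) + (391 - 1*(-297)))*(-4511217 - 1917115) = -(12*(49310 - 1209) + (391 + 297))*(-6428332) = -(12*48101 + 688)*(-6428332) = -(577212 + 688)*(-6428332) = -577900*(-6428332) = -1*(-3714933062800) = 3714933062800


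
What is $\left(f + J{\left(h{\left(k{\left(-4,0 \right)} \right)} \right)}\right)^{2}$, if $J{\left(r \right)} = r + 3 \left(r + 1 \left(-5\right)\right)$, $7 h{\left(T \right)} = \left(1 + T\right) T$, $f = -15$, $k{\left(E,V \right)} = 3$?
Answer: $\frac{26244}{49} \approx 535.59$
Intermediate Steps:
$h{\left(T \right)} = \frac{T \left(1 + T\right)}{7}$ ($h{\left(T \right)} = \frac{\left(1 + T\right) T}{7} = \frac{T \left(1 + T\right)}{7}$)
$J{\left(r \right)} = -15 + 4 r$ ($J{\left(r \right)} = r + 3 \left(r - 5\right) = r + 3 \left(-5 + r\right) = r + \left(-15 + 3 r\right) = -15 + 4 r$)
$\left(f + J{\left(h{\left(k{\left(-4,0 \right)} \right)} \right)}\right)^{2} = \left(-15 - \left(15 - 4 \cdot \frac{1}{7} \cdot 3 \left(1 + 3\right)\right)\right)^{2} = \left(-15 - \left(15 - 4 \cdot \frac{1}{7} \cdot 3 \cdot 4\right)\right)^{2} = \left(-15 + \left(-15 + 4 \cdot \frac{12}{7}\right)\right)^{2} = \left(-15 + \left(-15 + \frac{48}{7}\right)\right)^{2} = \left(-15 - \frac{57}{7}\right)^{2} = \left(- \frac{162}{7}\right)^{2} = \frac{26244}{49}$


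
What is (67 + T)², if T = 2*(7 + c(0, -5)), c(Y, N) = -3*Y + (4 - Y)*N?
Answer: 1681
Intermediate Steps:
c(Y, N) = -3*Y + N*(4 - Y)
T = -26 (T = 2*(7 + (-3*0 + 4*(-5) - 1*(-5)*0)) = 2*(7 + (0 - 20 + 0)) = 2*(7 - 20) = 2*(-13) = -26)
(67 + T)² = (67 - 26)² = 41² = 1681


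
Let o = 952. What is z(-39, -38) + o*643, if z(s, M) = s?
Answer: 612097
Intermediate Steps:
z(-39, -38) + o*643 = -39 + 952*643 = -39 + 612136 = 612097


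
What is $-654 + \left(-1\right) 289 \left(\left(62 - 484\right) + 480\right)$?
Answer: $-17416$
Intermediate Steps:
$-654 + \left(-1\right) 289 \left(\left(62 - 484\right) + 480\right) = -654 - 289 \left(-422 + 480\right) = -654 - 16762 = -17416$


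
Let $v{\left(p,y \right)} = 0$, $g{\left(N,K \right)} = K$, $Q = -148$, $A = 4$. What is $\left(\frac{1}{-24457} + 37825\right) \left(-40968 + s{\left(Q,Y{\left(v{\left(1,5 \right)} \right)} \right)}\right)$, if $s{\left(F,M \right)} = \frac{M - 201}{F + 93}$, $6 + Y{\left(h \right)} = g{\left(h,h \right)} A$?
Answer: $- \frac{2084249339910792}{1345135} \approx -1.5495 \cdot 10^{9}$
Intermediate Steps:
$Y{\left(h \right)} = -6 + 4 h$ ($Y{\left(h \right)} = -6 + h 4 = -6 + 4 h$)
$s{\left(F,M \right)} = \frac{-201 + M}{93 + F}$
$\left(\frac{1}{-24457} + 37825\right) \left(-40968 + s{\left(Q,Y{\left(v{\left(1,5 \right)} \right)} \right)}\right) = \left(\frac{1}{-24457} + 37825\right) \left(-40968 + \frac{-201 + \left(-6 + 4 \cdot 0\right)}{93 - 148}\right) = \left(- \frac{1}{24457} + 37825\right) \left(-40968 + \frac{-201 + \left(-6 + 0\right)}{-55}\right) = \frac{925086024 \left(-40968 - \frac{-201 - 6}{55}\right)}{24457} = \frac{925086024 \left(-40968 - - \frac{207}{55}\right)}{24457} = \frac{925086024 \left(-40968 + \frac{207}{55}\right)}{24457} = \frac{925086024}{24457} \left(- \frac{2253033}{55}\right) = - \frac{2084249339910792}{1345135}$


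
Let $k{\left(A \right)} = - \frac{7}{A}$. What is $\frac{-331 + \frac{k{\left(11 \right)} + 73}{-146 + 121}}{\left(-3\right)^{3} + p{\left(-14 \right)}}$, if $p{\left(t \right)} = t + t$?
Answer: $\frac{91821}{15125} \approx 6.0708$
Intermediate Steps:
$p{\left(t \right)} = 2 t$
$\frac{-331 + \frac{k{\left(11 \right)} + 73}{-146 + 121}}{\left(-3\right)^{3} + p{\left(-14 \right)}} = \frac{-331 + \frac{- \frac{7}{11} + 73}{-146 + 121}}{\left(-3\right)^{3} + 2 \left(-14\right)} = \frac{-331 + \frac{\left(-7\right) \frac{1}{11} + 73}{-25}}{-27 - 28} = \frac{-331 + \left(- \frac{7}{11} + 73\right) \left(- \frac{1}{25}\right)}{-55} = \left(-331 + \frac{796}{11} \left(- \frac{1}{25}\right)\right) \left(- \frac{1}{55}\right) = \left(-331 - \frac{796}{275}\right) \left(- \frac{1}{55}\right) = \left(- \frac{91821}{275}\right) \left(- \frac{1}{55}\right) = \frac{91821}{15125}$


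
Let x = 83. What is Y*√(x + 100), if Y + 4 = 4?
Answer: 0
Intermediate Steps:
Y = 0 (Y = -4 + 4 = 0)
Y*√(x + 100) = 0*√(83 + 100) = 0*√183 = 0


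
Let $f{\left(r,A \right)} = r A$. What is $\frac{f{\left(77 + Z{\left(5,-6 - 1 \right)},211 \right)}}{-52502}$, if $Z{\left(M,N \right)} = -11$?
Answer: $- \frac{6963}{26251} \approx -0.26525$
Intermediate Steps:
$f{\left(r,A \right)} = A r$
$\frac{f{\left(77 + Z{\left(5,-6 - 1 \right)},211 \right)}}{-52502} = \frac{211 \left(77 - 11\right)}{-52502} = 211 \cdot 66 \left(- \frac{1}{52502}\right) = 13926 \left(- \frac{1}{52502}\right) = - \frac{6963}{26251}$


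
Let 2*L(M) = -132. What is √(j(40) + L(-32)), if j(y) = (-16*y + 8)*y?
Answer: I*√25346 ≈ 159.2*I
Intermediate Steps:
L(M) = -66 (L(M) = (½)*(-132) = -66)
j(y) = y*(8 - 16*y) (j(y) = (8 - 16*y)*y = y*(8 - 16*y))
√(j(40) + L(-32)) = √(8*40*(1 - 2*40) - 66) = √(8*40*(1 - 80) - 66) = √(8*40*(-79) - 66) = √(-25280 - 66) = √(-25346) = I*√25346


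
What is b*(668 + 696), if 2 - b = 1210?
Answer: -1647712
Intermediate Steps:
b = -1208 (b = 2 - 1*1210 = 2 - 1210 = -1208)
b*(668 + 696) = -1208*(668 + 696) = -1208*1364 = -1647712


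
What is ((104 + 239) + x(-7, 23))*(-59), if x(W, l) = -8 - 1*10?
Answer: -19175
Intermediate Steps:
x(W, l) = -18 (x(W, l) = -8 - 10 = -18)
((104 + 239) + x(-7, 23))*(-59) = ((104 + 239) - 18)*(-59) = (343 - 18)*(-59) = 325*(-59) = -19175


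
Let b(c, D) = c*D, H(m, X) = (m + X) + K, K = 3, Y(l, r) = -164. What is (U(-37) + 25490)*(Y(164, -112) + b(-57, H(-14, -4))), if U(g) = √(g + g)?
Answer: 17613590 + 691*I*√74 ≈ 1.7614e+7 + 5944.2*I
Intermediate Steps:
U(g) = √2*√g (U(g) = √(2*g) = √2*√g)
H(m, X) = 3 + X + m (H(m, X) = (m + X) + 3 = (X + m) + 3 = 3 + X + m)
b(c, D) = D*c
(U(-37) + 25490)*(Y(164, -112) + b(-57, H(-14, -4))) = (√2*√(-37) + 25490)*(-164 + (3 - 4 - 14)*(-57)) = (√2*(I*√37) + 25490)*(-164 - 15*(-57)) = (I*√74 + 25490)*(-164 + 855) = (25490 + I*√74)*691 = 17613590 + 691*I*√74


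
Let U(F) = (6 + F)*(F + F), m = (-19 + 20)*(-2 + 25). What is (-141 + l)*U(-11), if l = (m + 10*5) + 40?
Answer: -3080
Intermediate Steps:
m = 23 (m = 1*23 = 23)
U(F) = 2*F*(6 + F) (U(F) = (6 + F)*(2*F) = 2*F*(6 + F))
l = 113 (l = (23 + 10*5) + 40 = (23 + 50) + 40 = 73 + 40 = 113)
(-141 + l)*U(-11) = (-141 + 113)*(2*(-11)*(6 - 11)) = -56*(-11)*(-5) = -28*110 = -3080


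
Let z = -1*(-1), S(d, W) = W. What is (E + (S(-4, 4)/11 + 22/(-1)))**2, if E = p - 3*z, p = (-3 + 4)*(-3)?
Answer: 92416/121 ≈ 763.77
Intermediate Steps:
p = -3 (p = 1*(-3) = -3)
z = 1
E = -6 (E = -3 - 3*1 = -3 - 3 = -6)
(E + (S(-4, 4)/11 + 22/(-1)))**2 = (-6 + (4/11 + 22/(-1)))**2 = (-6 + (4*(1/11) + 22*(-1)))**2 = (-6 + (4/11 - 22))**2 = (-6 - 238/11)**2 = (-304/11)**2 = 92416/121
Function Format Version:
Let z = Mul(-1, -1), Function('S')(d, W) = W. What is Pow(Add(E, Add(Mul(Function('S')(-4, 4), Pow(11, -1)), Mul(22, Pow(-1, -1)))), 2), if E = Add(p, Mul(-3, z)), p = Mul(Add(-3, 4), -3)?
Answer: Rational(92416, 121) ≈ 763.77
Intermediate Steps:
p = -3 (p = Mul(1, -3) = -3)
z = 1
E = -6 (E = Add(-3, Mul(-3, 1)) = Add(-3, -3) = -6)
Pow(Add(E, Add(Mul(Function('S')(-4, 4), Pow(11, -1)), Mul(22, Pow(-1, -1)))), 2) = Pow(Add(-6, Add(Mul(4, Pow(11, -1)), Mul(22, Pow(-1, -1)))), 2) = Pow(Add(-6, Add(Mul(4, Rational(1, 11)), Mul(22, -1))), 2) = Pow(Add(-6, Add(Rational(4, 11), -22)), 2) = Pow(Add(-6, Rational(-238, 11)), 2) = Pow(Rational(-304, 11), 2) = Rational(92416, 121)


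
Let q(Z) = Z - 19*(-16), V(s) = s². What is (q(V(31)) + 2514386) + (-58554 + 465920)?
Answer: 2923017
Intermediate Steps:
q(Z) = 304 + Z (q(Z) = Z + 304 = 304 + Z)
(q(V(31)) + 2514386) + (-58554 + 465920) = ((304 + 31²) + 2514386) + (-58554 + 465920) = ((304 + 961) + 2514386) + 407366 = (1265 + 2514386) + 407366 = 2515651 + 407366 = 2923017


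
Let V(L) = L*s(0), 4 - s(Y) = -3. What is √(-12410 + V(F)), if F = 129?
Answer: I*√11507 ≈ 107.27*I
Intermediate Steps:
s(Y) = 7 (s(Y) = 4 - 1*(-3) = 4 + 3 = 7)
V(L) = 7*L (V(L) = L*7 = 7*L)
√(-12410 + V(F)) = √(-12410 + 7*129) = √(-12410 + 903) = √(-11507) = I*√11507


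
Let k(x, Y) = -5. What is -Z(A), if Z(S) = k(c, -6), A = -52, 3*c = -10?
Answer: 5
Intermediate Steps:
c = -10/3 (c = (1/3)*(-10) = -10/3 ≈ -3.3333)
Z(S) = -5
-Z(A) = -1*(-5) = 5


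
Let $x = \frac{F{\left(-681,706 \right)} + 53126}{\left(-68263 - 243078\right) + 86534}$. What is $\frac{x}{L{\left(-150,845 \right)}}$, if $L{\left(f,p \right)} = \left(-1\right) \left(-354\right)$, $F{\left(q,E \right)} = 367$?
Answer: $- \frac{1621}{2411566} \approx -0.00067218$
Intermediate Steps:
$L{\left(f,p \right)} = 354$
$x = - \frac{4863}{20437}$ ($x = \frac{367 + 53126}{\left(-68263 - 243078\right) + 86534} = \frac{53493}{-311341 + 86534} = \frac{53493}{-224807} = 53493 \left(- \frac{1}{224807}\right) = - \frac{4863}{20437} \approx -0.23795$)
$\frac{x}{L{\left(-150,845 \right)}} = - \frac{4863}{20437 \cdot 354} = \left(- \frac{4863}{20437}\right) \frac{1}{354} = - \frac{1621}{2411566}$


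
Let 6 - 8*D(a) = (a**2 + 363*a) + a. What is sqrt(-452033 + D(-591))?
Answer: I*sqrt(7500830)/4 ≈ 684.69*I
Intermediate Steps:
D(a) = 3/4 - 91*a/2 - a**2/8 (D(a) = 3/4 - ((a**2 + 363*a) + a)/8 = 3/4 - (a**2 + 364*a)/8 = 3/4 + (-91*a/2 - a**2/8) = 3/4 - 91*a/2 - a**2/8)
sqrt(-452033 + D(-591)) = sqrt(-452033 + (3/4 - 91/2*(-591) - 1/8*(-591)**2)) = sqrt(-452033 + (3/4 + 53781/2 - 1/8*349281)) = sqrt(-452033 + (3/4 + 53781/2 - 349281/8)) = sqrt(-452033 - 134151/8) = sqrt(-3750415/8) = I*sqrt(7500830)/4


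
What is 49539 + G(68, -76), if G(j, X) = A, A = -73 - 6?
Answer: 49460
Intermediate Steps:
A = -79
G(j, X) = -79
49539 + G(68, -76) = 49539 - 79 = 49460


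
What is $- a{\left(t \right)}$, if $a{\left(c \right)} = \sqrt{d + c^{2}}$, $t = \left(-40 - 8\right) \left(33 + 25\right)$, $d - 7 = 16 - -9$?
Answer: $- 4 \sqrt{484418} \approx -2784.0$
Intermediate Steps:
$d = 32$ ($d = 7 + \left(16 - -9\right) = 7 + \left(16 + 9\right) = 7 + 25 = 32$)
$t = -2784$ ($t = \left(-48\right) 58 = -2784$)
$a{\left(c \right)} = \sqrt{32 + c^{2}}$
$- a{\left(t \right)} = - \sqrt{32 + \left(-2784\right)^{2}} = - \sqrt{32 + 7750656} = - \sqrt{7750688} = - 4 \sqrt{484418}$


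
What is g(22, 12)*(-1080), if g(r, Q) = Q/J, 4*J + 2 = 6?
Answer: -12960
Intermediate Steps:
J = 1 (J = -1/2 + (1/4)*6 = -1/2 + 3/2 = 1)
g(r, Q) = Q (g(r, Q) = Q/1 = Q*1 = Q)
g(22, 12)*(-1080) = 12*(-1080) = -12960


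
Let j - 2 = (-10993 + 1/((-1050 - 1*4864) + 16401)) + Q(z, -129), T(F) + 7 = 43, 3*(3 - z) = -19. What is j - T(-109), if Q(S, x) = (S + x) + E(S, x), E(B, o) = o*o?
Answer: 172857224/31461 ≈ 5494.3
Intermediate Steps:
E(B, o) = o**2
z = 28/3 (z = 3 - 1/3*(-19) = 3 + 19/3 = 28/3 ≈ 9.3333)
T(F) = 36 (T(F) = -7 + 43 = 36)
Q(S, x) = S + x + x**2 (Q(S, x) = (S + x) + x**2 = S + x + x**2)
j = 173989820/31461 (j = 2 + ((-10993 + 1/((-1050 - 1*4864) + 16401)) + (28/3 - 129 + (-129)**2)) = 2 + ((-10993 + 1/((-1050 - 4864) + 16401)) + (28/3 - 129 + 16641)) = 2 + ((-10993 + 1/(-5914 + 16401)) + 49564/3) = 2 + ((-10993 + 1/10487) + 49564/3) = 2 + (-115283590/10487 + 49564/3) = 2 + 173926898/31461 = 173989820/31461 ≈ 5530.3)
j - T(-109) = 173989820/31461 - 1*36 = 173989820/31461 - 36 = 172857224/31461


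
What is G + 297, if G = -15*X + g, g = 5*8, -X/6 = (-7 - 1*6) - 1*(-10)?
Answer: 67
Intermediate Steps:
X = 18 (X = -6*((-7 - 1*6) - 1*(-10)) = -6*((-7 - 6) + 10) = -6*(-13 + 10) = -6*(-3) = 18)
g = 40
G = -230 (G = -15*18 + 40 = -270 + 40 = -230)
G + 297 = -230 + 297 = 67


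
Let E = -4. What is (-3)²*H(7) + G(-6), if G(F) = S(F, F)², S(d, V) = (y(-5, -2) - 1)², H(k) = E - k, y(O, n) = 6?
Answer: 526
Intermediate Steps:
H(k) = -4 - k
S(d, V) = 25 (S(d, V) = (6 - 1)² = 5² = 25)
G(F) = 625 (G(F) = 25² = 625)
(-3)²*H(7) + G(-6) = (-3)²*(-4 - 1*7) + 625 = 9*(-4 - 7) + 625 = 9*(-11) + 625 = -99 + 625 = 526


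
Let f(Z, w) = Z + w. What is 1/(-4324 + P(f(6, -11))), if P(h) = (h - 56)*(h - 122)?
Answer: 1/3423 ≈ 0.00029214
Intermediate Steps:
P(h) = (-122 + h)*(-56 + h) (P(h) = (-56 + h)*(-122 + h) = (-122 + h)*(-56 + h))
1/(-4324 + P(f(6, -11))) = 1/(-4324 + (6832 + (6 - 11)² - 178*(6 - 11))) = 1/(-4324 + (6832 + (-5)² - 178*(-5))) = 1/(-4324 + (6832 + 25 + 890)) = 1/(-4324 + 7747) = 1/3423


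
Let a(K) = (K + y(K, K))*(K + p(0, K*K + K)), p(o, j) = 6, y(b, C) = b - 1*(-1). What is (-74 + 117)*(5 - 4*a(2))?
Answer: -6665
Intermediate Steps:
y(b, C) = 1 + b (y(b, C) = b + 1 = 1 + b)
a(K) = (1 + 2*K)*(6 + K) (a(K) = (K + (1 + K))*(K + 6) = (1 + 2*K)*(6 + K))
(-74 + 117)*(5 - 4*a(2)) = (-74 + 117)*(5 - 4*(6 + 2*2**2 + 13*2)) = 43*(5 - 4*(6 + 2*4 + 26)) = 43*(5 - 4*(6 + 8 + 26)) = 43*(5 - 4*40) = 43*(5 - 160) = 43*(-155) = -6665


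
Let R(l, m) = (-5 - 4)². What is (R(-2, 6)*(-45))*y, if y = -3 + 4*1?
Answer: -3645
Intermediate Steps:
y = 1 (y = -3 + 4 = 1)
R(l, m) = 81 (R(l, m) = (-9)² = 81)
(R(-2, 6)*(-45))*y = (81*(-45))*1 = -3645*1 = -3645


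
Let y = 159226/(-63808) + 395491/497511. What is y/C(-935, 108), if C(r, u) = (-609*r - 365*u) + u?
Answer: -26990598379/8414108077187232 ≈ -3.2078e-6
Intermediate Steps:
C(r, u) = -609*r - 364*u
y = -26990598379/15872590944 (y = 159226*(-1/63808) + 395491*(1/497511) = -79613/31904 + 395491/497511 = -26990598379/15872590944 ≈ -1.7005)
y/C(-935, 108) = -26990598379/(15872590944*(-609*(-935) - 364*108)) = -26990598379/(15872590944*(569415 - 39312)) = -26990598379/15872590944/530103 = -26990598379/15872590944*1/530103 = -26990598379/8414108077187232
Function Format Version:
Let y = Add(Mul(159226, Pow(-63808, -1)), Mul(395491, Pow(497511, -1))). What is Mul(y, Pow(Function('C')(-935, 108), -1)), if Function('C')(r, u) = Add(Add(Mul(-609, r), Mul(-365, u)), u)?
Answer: Rational(-26990598379, 8414108077187232) ≈ -3.2078e-6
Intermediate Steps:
Function('C')(r, u) = Add(Mul(-609, r), Mul(-364, u))
y = Rational(-26990598379, 15872590944) (y = Add(Mul(159226, Rational(-1, 63808)), Mul(395491, Rational(1, 497511))) = Add(Rational(-79613, 31904), Rational(395491, 497511)) = Rational(-26990598379, 15872590944) ≈ -1.7005)
Mul(y, Pow(Function('C')(-935, 108), -1)) = Mul(Rational(-26990598379, 15872590944), Pow(Add(Mul(-609, -935), Mul(-364, 108)), -1)) = Mul(Rational(-26990598379, 15872590944), Pow(Add(569415, -39312), -1)) = Mul(Rational(-26990598379, 15872590944), Pow(530103, -1)) = Mul(Rational(-26990598379, 15872590944), Rational(1, 530103)) = Rational(-26990598379, 8414108077187232)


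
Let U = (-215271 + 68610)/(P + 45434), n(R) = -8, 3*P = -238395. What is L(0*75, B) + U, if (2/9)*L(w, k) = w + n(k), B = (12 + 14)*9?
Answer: -1078455/34031 ≈ -31.690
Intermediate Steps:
P = -79465 (P = (1/3)*(-238395) = -79465)
B = 234 (B = 26*9 = 234)
L(w, k) = -36 + 9*w/2 (L(w, k) = 9*(w - 8)/2 = 9*(-8 + w)/2 = -36 + 9*w/2)
U = 146661/34031 (U = (-215271 + 68610)/(-79465 + 45434) = -146661/(-34031) = -146661*(-1/34031) = 146661/34031 ≈ 4.3096)
L(0*75, B) + U = (-36 + 9*(0*75)/2) + 146661/34031 = (-36 + (9/2)*0) + 146661/34031 = (-36 + 0) + 146661/34031 = -36 + 146661/34031 = -1078455/34031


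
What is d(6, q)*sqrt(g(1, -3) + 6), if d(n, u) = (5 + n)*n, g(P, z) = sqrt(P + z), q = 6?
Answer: 66*sqrt(6 + I*sqrt(2)) ≈ 162.77 + 18.923*I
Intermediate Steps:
d(n, u) = n*(5 + n)
d(6, q)*sqrt(g(1, -3) + 6) = (6*(5 + 6))*sqrt(sqrt(1 - 3) + 6) = (6*11)*sqrt(sqrt(-2) + 6) = 66*sqrt(I*sqrt(2) + 6) = 66*sqrt(6 + I*sqrt(2))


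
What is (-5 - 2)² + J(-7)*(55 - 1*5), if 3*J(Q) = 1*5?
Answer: 397/3 ≈ 132.33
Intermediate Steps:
J(Q) = 5/3 (J(Q) = (1*5)/3 = (⅓)*5 = 5/3)
(-5 - 2)² + J(-7)*(55 - 1*5) = (-5 - 2)² + 5*(55 - 1*5)/3 = (-7)² + 5*(55 - 5)/3 = 49 + (5/3)*50 = 49 + 250/3 = 397/3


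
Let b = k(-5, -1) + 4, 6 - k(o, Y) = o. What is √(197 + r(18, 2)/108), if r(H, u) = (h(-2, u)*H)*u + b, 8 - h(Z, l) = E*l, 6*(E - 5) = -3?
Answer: √7085/6 ≈ 14.029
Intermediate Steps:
E = 9/2 (E = 5 + (⅙)*(-3) = 5 - ½ = 9/2 ≈ 4.5000)
h(Z, l) = 8 - 9*l/2
k(o, Y) = 6 - o
b = 15 (b = (6 - 1*(-5)) + 4 = (6 + 5) + 4 = 11 + 4 = 15)
r(H, u) = 15 + H*u*(8 - 9*u/2) (r(H, u) = ((8 - 9*u/2)*H)*u + 15 = (H*(8 - 9*u/2))*u + 15 = H*u*(8 - 9*u/2) + 15 = 15 + H*u*(8 - 9*u/2))
√(197 + r(18, 2)/108) = √(197 + (15 - ½*18*2*(-16 + 9*2))/108) = √(197 + (15 - ½*18*2*(-16 + 18))*(1/108)) = √(197 + (15 - ½*18*2*2)*(1/108)) = √(197 + (15 - 36)*(1/108)) = √(197 - 21*1/108) = √(197 - 7/36) = √(7085/36) = √7085/6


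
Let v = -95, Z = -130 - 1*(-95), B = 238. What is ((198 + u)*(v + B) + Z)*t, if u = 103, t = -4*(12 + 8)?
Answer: -3440640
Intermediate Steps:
t = -80 (t = -4*20 = -80)
Z = -35 (Z = -130 + 95 = -35)
((198 + u)*(v + B) + Z)*t = ((198 + 103)*(-95 + 238) - 35)*(-80) = (301*143 - 35)*(-80) = (43043 - 35)*(-80) = 43008*(-80) = -3440640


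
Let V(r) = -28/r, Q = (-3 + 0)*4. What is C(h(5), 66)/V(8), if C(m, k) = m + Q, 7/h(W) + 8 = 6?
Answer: 31/7 ≈ 4.4286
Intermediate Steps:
h(W) = -7/2 (h(W) = 7/(-8 + 6) = 7/(-2) = 7*(-½) = -7/2)
Q = -12 (Q = -3*4 = -12)
C(m, k) = -12 + m (C(m, k) = m - 12 = -12 + m)
C(h(5), 66)/V(8) = (-12 - 7/2)/((-28/8)) = -31/(2*((-28*⅛))) = -31/(2*(-7/2)) = -31/2*(-2/7) = 31/7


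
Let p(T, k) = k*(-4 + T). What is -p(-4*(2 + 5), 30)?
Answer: 960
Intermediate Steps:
-p(-4*(2 + 5), 30) = -30*(-4 - 4*(2 + 5)) = -30*(-4 - 4*7) = -30*(-4 - 28) = -30*(-32) = -1*(-960) = 960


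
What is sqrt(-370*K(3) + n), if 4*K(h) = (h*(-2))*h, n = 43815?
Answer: 2*sqrt(11370) ≈ 213.26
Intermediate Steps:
K(h) = -h**2/2 (K(h) = ((h*(-2))*h)/4 = ((-2*h)*h)/4 = (-2*h**2)/4 = -h**2/2)
sqrt(-370*K(3) + n) = sqrt(-(-185)*3**2 + 43815) = sqrt(-(-185)*9 + 43815) = sqrt(-370*(-9/2) + 43815) = sqrt(1665 + 43815) = sqrt(45480) = 2*sqrt(11370)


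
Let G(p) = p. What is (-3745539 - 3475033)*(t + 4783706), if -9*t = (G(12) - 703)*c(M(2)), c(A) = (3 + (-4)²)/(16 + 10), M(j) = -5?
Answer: -4041355350625238/117 ≈ -3.4542e+13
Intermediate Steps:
c(A) = 19/26 (c(A) = (3 + 16)/26 = 19*(1/26) = 19/26)
t = 13129/234 (t = -(12 - 703)*19/(9*26) = -(-691)*19/(9*26) = -⅑*(-13129/26) = 13129/234 ≈ 56.107)
(-3745539 - 3475033)*(t + 4783706) = (-3745539 - 3475033)*(13129/234 + 4783706) = -7220572*1119400333/234 = -4041355350625238/117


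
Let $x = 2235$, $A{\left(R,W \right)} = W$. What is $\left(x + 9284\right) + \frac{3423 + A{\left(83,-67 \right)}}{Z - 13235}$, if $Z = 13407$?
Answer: $\frac{496156}{43} \approx 11539.0$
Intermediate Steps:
$\left(x + 9284\right) + \frac{3423 + A{\left(83,-67 \right)}}{Z - 13235} = \left(2235 + 9284\right) + \frac{3423 - 67}{13407 - 13235} = 11519 + \frac{3356}{172} = 11519 + 3356 \cdot \frac{1}{172} = 11519 + \frac{839}{43} = \frac{496156}{43}$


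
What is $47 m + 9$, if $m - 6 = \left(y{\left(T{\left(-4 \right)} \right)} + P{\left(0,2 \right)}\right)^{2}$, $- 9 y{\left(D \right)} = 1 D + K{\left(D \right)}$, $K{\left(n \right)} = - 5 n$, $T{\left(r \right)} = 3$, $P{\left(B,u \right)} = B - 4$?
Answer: $\frac{5627}{9} \approx 625.22$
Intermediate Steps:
$P{\left(B,u \right)} = -4 + B$
$y{\left(D \right)} = \frac{4 D}{9}$ ($y{\left(D \right)} = - \frac{1 D - 5 D}{9} = - \frac{D - 5 D}{9} = - \frac{\left(-4\right) D}{9} = \frac{4 D}{9}$)
$m = \frac{118}{9}$ ($m = 6 + \left(\frac{4}{9} \cdot 3 + \left(-4 + 0\right)\right)^{2} = 6 + \left(\frac{4}{3} - 4\right)^{2} = 6 + \left(- \frac{8}{3}\right)^{2} = 6 + \frac{64}{9} = \frac{118}{9} \approx 13.111$)
$47 m + 9 = 47 \cdot \frac{118}{9} + 9 = \frac{5546}{9} + 9 = \frac{5627}{9}$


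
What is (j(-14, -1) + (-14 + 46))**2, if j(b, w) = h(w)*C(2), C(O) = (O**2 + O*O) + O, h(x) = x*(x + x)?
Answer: 2704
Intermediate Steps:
h(x) = 2*x**2 (h(x) = x*(2*x) = 2*x**2)
C(O) = O + 2*O**2 (C(O) = (O**2 + O**2) + O = 2*O**2 + O = O + 2*O**2)
j(b, w) = 20*w**2 (j(b, w) = (2*w**2)*(2*(1 + 2*2)) = (2*w**2)*(2*(1 + 4)) = (2*w**2)*(2*5) = (2*w**2)*10 = 20*w**2)
(j(-14, -1) + (-14 + 46))**2 = (20*(-1)**2 + (-14 + 46))**2 = (20*1 + 32)**2 = (20 + 32)**2 = 52**2 = 2704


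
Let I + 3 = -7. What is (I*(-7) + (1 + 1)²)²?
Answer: 5476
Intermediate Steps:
I = -10 (I = -3 - 7 = -10)
(I*(-7) + (1 + 1)²)² = (-10*(-7) + (1 + 1)²)² = (70 + 2²)² = (70 + 4)² = 74² = 5476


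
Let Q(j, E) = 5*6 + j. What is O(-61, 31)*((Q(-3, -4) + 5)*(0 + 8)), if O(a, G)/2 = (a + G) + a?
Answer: -46592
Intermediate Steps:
O(a, G) = 2*G + 4*a (O(a, G) = 2*((a + G) + a) = 2*((G + a) + a) = 2*(G + 2*a) = 2*G + 4*a)
Q(j, E) = 30 + j
O(-61, 31)*((Q(-3, -4) + 5)*(0 + 8)) = (2*31 + 4*(-61))*(((30 - 3) + 5)*(0 + 8)) = (62 - 244)*((27 + 5)*8) = -5824*8 = -182*256 = -46592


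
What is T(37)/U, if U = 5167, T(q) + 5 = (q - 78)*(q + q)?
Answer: -3039/5167 ≈ -0.58816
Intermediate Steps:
T(q) = -5 + 2*q*(-78 + q) (T(q) = -5 + (q - 78)*(q + q) = -5 + (-78 + q)*(2*q) = -5 + 2*q*(-78 + q))
T(37)/U = (-5 - 156*37 + 2*37**2)/5167 = (-5 - 5772 + 2*1369)*(1/5167) = (-5 - 5772 + 2738)*(1/5167) = -3039*1/5167 = -3039/5167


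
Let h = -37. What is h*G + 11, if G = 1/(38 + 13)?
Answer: 524/51 ≈ 10.275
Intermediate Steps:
G = 1/51 ≈ 0.019608
h*G + 11 = -37*1/51 + 11 = -37/51 + 11 = 524/51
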